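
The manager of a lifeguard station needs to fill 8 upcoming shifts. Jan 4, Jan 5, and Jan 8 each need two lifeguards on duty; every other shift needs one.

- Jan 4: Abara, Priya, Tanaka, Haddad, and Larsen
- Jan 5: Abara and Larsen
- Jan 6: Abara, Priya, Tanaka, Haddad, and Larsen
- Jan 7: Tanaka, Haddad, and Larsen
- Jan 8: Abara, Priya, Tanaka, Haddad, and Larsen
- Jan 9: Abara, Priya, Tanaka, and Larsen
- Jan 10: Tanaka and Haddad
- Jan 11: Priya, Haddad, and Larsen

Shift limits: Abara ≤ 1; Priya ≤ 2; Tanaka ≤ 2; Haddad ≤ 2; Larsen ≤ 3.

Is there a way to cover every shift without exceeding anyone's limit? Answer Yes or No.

No

Total capacity is 1+2+2+2+3 = 10 but 11 worker-slots are needed — infeasible.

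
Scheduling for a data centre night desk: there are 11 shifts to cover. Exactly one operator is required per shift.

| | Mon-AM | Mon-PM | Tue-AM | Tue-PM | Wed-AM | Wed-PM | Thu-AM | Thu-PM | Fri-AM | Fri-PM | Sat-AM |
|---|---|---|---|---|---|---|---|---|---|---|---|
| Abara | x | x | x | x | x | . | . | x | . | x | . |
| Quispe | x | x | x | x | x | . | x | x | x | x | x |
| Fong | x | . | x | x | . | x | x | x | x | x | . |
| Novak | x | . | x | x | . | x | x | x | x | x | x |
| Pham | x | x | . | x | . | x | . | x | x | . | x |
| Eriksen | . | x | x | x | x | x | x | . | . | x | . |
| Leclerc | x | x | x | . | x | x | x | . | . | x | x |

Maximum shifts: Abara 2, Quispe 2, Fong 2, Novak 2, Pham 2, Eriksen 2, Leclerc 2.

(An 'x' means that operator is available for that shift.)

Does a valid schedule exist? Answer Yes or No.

One valid schedule: Mon-AM→Novak, Mon-PM→Abara, Tue-AM→Eriksen, Tue-PM→Pham, Wed-AM→Abara, Wed-PM→Fong, Thu-AM→Fong, Thu-PM→Novak, Fri-AM→Quispe, Fri-PM→Eriksen, Sat-AM→Quispe.
Loads: Abara 2/2, Quispe 2/2, Fong 2/2, Novak 2/2, Pham 1/2, Eriksen 2/2, Leclerc 0/2 — all within limits.

Yes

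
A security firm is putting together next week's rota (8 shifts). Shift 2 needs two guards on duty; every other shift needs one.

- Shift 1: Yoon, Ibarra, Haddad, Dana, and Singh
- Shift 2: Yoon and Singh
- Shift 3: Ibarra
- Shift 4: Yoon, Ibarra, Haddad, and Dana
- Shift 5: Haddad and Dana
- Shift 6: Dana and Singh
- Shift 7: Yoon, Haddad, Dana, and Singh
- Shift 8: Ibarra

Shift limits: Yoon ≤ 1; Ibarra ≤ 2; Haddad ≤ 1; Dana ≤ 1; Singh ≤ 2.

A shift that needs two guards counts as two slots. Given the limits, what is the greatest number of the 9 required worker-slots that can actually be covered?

Total capacity across all guards is 1+2+1+1+2 = 7, and 9 slots are needed, so at most 7 can be filled.
An assignment achieving 7: Shift 2→Yoon+Singh, Shift 3→Ibarra, Shift 5→Haddad, Shift 6→Dana, Shift 7→Singh, Shift 8→Ibarra.
Loads: Yoon 1/1, Ibarra 2/2, Haddad 1/1, Dana 1/1, Singh 2/2.

7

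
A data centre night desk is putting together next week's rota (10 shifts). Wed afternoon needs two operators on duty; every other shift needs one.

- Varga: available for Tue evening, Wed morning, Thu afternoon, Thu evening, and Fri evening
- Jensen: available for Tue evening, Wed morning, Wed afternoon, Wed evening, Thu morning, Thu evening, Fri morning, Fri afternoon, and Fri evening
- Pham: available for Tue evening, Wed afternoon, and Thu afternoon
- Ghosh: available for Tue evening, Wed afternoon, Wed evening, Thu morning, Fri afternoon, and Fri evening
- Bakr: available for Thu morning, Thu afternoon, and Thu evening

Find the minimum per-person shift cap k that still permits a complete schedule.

With 5 operators and 11 worker-slots to fill, someone must work at least ⌈11/5⌉ = 3 shifts, so k ≥ 3.
k = 3 works: Tue evening→Pham, Wed morning→Varga, Wed afternoon→Pham+Ghosh, Wed evening→Jensen, Thu morning→Ghosh, Thu afternoon→Varga, Thu evening→Varga, Fri morning→Jensen, Fri afternoon→Jensen, Fri evening→Ghosh.
Loads: Varga 3, Jensen 3, Pham 2, Ghosh 3, Bakr 0 — all ≤ 3.

3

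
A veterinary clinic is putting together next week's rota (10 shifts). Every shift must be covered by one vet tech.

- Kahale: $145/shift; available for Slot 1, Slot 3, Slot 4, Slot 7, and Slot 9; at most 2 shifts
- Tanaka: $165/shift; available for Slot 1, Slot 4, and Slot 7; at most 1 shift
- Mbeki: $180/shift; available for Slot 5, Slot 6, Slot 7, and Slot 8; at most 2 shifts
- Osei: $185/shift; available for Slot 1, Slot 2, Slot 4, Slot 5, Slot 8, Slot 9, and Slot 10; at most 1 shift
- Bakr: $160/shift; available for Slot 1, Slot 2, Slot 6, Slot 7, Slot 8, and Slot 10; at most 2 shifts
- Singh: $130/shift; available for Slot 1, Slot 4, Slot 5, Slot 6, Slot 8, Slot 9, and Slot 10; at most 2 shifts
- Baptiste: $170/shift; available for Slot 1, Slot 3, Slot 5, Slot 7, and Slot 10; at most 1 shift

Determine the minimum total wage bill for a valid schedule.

Picking the cheapest available vet tech for each shift independently would cost $1360, but that ignores the shift limits.
An optimal schedule: Slot 1→Tanaka, Slot 2→Bakr, Slot 3→Kahale, Slot 4→Kahale, Slot 5→Baptiste, Slot 6→Singh, Slot 7→Mbeki, Slot 8→Mbeki, Slot 9→Singh, Slot 10→Bakr.
Total: 165 + 160 + 145 + 145 + 170 + 130 + 180 + 180 + 130 + 160 = $1565.

$1565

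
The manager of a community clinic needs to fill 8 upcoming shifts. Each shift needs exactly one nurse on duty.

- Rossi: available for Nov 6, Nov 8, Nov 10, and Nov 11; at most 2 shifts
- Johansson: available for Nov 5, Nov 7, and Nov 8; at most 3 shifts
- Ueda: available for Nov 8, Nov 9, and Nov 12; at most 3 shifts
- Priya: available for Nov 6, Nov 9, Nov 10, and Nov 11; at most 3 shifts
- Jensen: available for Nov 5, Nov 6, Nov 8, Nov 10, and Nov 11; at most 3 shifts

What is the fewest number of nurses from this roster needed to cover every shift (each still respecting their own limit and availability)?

8 slots to fill and no one can take more than 3, so at least ⌈8/3⌉ = 3 nurses are needed.
Johansson, Ueda, and Priya alone can cover everything: Nov 5→Johansson, Nov 6→Priya, Nov 7→Johansson, Nov 8→Johansson, Nov 9→Ueda, Nov 10→Priya, Nov 11→Priya, Nov 12→Ueda.

3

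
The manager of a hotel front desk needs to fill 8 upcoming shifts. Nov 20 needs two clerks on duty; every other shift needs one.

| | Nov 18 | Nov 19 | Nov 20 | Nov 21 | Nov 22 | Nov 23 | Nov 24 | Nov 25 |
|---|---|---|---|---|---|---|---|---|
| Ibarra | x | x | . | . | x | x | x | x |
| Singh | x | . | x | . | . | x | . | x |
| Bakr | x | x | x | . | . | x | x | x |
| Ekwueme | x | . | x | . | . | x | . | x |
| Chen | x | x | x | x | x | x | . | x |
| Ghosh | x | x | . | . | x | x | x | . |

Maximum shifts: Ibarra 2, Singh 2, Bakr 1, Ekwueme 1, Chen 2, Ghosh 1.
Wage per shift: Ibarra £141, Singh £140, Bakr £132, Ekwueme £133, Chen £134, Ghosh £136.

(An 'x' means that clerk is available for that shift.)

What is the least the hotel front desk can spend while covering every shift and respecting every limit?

£1231

Nov 21 can only be covered by Chen, so that assignment is forced.
Picking the cheapest available clerk for each shift independently would cost £1193, but that ignores the shift limits.
An optimal schedule: Nov 18→Singh, Nov 19→Bakr, Nov 20→Ekwueme+Chen, Nov 21→Chen, Nov 22→Ibarra, Nov 23→Ghosh, Nov 24→Ibarra, Nov 25→Singh.
Total: 140 + 132 + 133 + 134 + 134 + 141 + 136 + 141 + 140 = £1231.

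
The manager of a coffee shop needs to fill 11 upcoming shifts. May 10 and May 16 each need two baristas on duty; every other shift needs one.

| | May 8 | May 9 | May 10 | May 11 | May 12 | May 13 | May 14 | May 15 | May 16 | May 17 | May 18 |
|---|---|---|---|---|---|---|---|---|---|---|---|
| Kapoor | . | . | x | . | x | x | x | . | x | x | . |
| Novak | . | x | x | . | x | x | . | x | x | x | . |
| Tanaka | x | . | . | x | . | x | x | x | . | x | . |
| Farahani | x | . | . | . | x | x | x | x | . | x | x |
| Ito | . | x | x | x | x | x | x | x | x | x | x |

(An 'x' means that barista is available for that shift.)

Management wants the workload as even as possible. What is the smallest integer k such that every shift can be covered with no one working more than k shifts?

With 5 baristas and 13 worker-slots to fill, someone must work at least ⌈13/5⌉ = 3 shifts, so k ≥ 3.
k = 3 works: May 8→Tanaka, May 9→Novak, May 10→Kapoor+Novak, May 11→Tanaka, May 12→Kapoor, May 13→Farahani, May 14→Tanaka, May 15→Farahani, May 16→Kapoor+Novak, May 17→Ito, May 18→Farahani.
Loads: Kapoor 3, Novak 3, Tanaka 3, Farahani 3, Ito 1 — all ≤ 3.

3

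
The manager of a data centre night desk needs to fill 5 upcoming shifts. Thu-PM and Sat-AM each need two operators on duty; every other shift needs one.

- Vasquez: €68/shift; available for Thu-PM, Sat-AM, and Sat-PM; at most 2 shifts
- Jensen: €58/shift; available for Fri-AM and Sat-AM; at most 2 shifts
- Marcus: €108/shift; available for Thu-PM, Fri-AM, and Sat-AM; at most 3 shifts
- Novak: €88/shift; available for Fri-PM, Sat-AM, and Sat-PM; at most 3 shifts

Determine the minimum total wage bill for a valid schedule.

€536

Thu-PM can only be covered by Vasquez and Marcus, so that assignment is forced.
Fri-PM can only be covered by Novak, so that assignment is forced.
Picking the cheapest available operator for each shift independently would cost €516, but that ignores the shift limits.
An optimal schedule: Thu-PM→Vasquez+Marcus, Fri-AM→Jensen, Fri-PM→Novak, Sat-AM→Jensen+Novak, Sat-PM→Vasquez.
Total: 68 + 108 + 58 + 88 + 58 + 88 + 68 = €536.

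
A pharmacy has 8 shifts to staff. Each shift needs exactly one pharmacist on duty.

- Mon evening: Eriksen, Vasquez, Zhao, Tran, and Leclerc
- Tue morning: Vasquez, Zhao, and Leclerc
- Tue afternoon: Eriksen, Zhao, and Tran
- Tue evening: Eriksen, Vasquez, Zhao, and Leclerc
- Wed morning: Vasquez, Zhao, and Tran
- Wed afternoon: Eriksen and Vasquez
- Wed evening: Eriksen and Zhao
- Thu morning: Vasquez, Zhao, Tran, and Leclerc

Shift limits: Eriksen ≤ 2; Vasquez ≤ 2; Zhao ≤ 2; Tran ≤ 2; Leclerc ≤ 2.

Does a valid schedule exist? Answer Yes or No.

One valid schedule: Mon evening→Tran, Tue morning→Vasquez, Tue afternoon→Zhao, Tue evening→Zhao, Wed morning→Vasquez, Wed afternoon→Eriksen, Wed evening→Eriksen, Thu morning→Tran.
Loads: Eriksen 2/2, Vasquez 2/2, Zhao 2/2, Tran 2/2, Leclerc 0/2 — all within limits.

Yes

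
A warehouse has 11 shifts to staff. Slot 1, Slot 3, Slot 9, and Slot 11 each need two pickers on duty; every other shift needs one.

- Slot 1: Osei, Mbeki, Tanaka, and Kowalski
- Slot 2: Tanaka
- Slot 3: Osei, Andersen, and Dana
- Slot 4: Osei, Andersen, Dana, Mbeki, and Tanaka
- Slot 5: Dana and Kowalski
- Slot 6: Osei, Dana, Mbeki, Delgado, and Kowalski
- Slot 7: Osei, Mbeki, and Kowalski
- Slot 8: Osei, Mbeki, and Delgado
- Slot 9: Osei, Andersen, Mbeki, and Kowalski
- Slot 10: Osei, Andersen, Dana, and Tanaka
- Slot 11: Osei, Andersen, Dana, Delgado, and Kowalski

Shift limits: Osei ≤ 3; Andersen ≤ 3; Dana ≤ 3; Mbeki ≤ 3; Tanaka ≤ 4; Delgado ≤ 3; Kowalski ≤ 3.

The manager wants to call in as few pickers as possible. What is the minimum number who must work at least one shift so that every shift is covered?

5

15 slots to fill and no one can take more than 4, so at least ⌈15/4⌉ = 4 pickers are needed.
Any 4 pickers together have capacity at most 4+3+3+3 = 13 < 15 slots, so 4 can never suffice.
Osei, Andersen, Dana, Mbeki, and Tanaka alone can cover everything: Slot 1→Osei+Mbeki, Slot 2→Tanaka, Slot 3→Andersen+Dana, Slot 4→Tanaka, Slot 5→Dana, Slot 6→Mbeki, Slot 7→Osei, Slot 8→Osei, Slot 9→Andersen+Mbeki, Slot 10→Tanaka, Slot 11→Andersen+Dana.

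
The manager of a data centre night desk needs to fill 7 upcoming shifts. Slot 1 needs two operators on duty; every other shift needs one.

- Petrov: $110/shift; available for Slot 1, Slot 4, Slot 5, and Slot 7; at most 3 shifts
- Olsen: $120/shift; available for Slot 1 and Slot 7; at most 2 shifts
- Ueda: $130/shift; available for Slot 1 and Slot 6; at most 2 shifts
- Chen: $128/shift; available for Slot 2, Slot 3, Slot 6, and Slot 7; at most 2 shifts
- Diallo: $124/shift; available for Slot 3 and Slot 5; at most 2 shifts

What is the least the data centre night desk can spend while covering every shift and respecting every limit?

Slot 2 can only be covered by Chen, so that assignment is forced.
Slot 4 can only be covered by Petrov, so that assignment is forced.
Picking the cheapest available operator for each shift independently would cost $940, but that ignores the shift limits.
An optimal schedule: Slot 1→Petrov+Olsen, Slot 2→Chen, Slot 3→Diallo, Slot 4→Petrov, Slot 5→Petrov, Slot 6→Chen, Slot 7→Olsen.
Total: 110 + 120 + 128 + 124 + 110 + 110 + 128 + 120 = $950.

$950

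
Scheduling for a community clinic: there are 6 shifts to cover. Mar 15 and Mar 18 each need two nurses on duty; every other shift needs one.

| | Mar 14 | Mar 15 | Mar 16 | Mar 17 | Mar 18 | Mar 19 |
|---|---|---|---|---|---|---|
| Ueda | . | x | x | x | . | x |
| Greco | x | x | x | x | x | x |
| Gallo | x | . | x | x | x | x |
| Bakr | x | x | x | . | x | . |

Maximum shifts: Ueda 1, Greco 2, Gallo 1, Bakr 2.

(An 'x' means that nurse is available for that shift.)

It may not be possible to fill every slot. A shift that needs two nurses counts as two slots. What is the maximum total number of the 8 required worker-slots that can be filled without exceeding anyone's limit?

Total capacity across all nurses is 1+2+1+2 = 6, and 8 slots are needed, so at most 6 can be filled.
An assignment achieving 6: Mar 14→Greco, Mar 15→Ueda+Greco, Mar 16→Bakr, Mar 17→Gallo, Mar 18→Bakr.
Loads: Ueda 1/1, Greco 2/2, Gallo 1/1, Bakr 2/2.

6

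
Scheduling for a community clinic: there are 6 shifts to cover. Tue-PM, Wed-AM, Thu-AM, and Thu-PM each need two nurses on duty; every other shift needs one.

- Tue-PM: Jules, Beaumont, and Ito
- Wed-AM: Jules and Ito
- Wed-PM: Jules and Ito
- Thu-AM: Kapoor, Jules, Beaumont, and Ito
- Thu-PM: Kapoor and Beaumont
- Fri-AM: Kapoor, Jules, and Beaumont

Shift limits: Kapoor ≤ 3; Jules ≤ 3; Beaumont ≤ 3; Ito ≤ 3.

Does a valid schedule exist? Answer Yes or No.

Wed-AM can only be covered by Jules and Ito, so that assignment is forced.
Thu-PM can only be covered by Kapoor and Beaumont, so that assignment is forced.
One valid schedule: Tue-PM→Jules+Beaumont, Wed-AM→Jules+Ito, Wed-PM→Jules, Thu-AM→Kapoor+Beaumont, Thu-PM→Kapoor+Beaumont, Fri-AM→Kapoor.
Loads: Kapoor 3/3, Jules 3/3, Beaumont 3/3, Ito 1/3 — all within limits.

Yes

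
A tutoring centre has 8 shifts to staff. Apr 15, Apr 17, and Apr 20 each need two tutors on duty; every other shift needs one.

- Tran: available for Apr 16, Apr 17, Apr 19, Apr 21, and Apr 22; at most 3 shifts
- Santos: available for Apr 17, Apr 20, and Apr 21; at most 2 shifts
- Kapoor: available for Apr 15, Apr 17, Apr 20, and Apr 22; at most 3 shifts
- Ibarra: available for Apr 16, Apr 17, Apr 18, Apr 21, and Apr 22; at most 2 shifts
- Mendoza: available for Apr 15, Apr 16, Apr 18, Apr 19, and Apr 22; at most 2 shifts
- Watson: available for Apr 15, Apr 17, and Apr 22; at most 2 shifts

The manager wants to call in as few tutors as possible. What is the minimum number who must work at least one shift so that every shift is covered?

11 slots to fill and no one can take more than 3, so at least ⌈11/3⌉ = 4 tutors are needed.
Any 4 tutors together have capacity at most 3+3+2+2 = 10 < 11 slots, so 4 can never suffice.
Tran, Santos, Kapoor, Ibarra, and Mendoza alone can cover everything: Apr 15→Kapoor+Mendoza, Apr 16→Tran, Apr 17→Santos+Ibarra, Apr 18→Ibarra, Apr 19→Tran, Apr 20→Santos+Kapoor, Apr 21→Tran, Apr 22→Kapoor.

5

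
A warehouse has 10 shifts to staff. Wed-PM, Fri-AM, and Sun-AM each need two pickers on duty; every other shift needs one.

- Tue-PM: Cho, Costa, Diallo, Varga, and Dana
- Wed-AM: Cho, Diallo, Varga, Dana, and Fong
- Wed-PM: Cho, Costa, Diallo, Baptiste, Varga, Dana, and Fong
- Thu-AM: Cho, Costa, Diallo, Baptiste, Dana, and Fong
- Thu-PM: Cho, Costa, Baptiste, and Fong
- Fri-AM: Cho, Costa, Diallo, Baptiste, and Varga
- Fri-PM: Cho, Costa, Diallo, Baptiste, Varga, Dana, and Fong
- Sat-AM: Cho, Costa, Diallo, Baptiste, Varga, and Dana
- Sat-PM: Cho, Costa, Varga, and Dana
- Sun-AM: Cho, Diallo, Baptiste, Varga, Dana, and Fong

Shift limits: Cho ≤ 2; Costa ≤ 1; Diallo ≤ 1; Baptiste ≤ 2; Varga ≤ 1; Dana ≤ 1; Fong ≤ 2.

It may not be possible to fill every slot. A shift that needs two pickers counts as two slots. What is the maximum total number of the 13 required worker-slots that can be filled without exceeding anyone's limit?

10

Total capacity across all pickers is 2+1+1+2+1+1+2 = 10, and 13 slots are needed, so at most 10 can be filled.
An assignment achieving 10: Tue-PM→Costa, Wed-AM→Diallo, Wed-PM→Fong, Thu-AM→Baptiste, Thu-PM→Cho, Fri-AM→Baptiste+Varga, Sat-AM→Dana, Sat-PM→Cho, Sun-AM→Fong.
Loads: Cho 2/2, Costa 1/1, Diallo 1/1, Baptiste 2/2, Varga 1/1, Dana 1/1, Fong 2/2.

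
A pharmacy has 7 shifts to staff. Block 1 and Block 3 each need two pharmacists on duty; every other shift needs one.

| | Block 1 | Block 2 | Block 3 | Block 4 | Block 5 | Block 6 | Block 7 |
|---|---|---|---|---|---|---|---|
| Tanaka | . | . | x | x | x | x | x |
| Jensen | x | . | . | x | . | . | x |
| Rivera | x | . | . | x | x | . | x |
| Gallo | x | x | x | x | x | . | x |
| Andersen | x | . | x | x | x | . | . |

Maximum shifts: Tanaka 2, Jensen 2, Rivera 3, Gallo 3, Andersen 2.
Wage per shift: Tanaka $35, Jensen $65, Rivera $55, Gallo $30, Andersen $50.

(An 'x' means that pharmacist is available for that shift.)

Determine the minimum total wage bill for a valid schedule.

Block 2 can only be covered by Gallo, so that assignment is forced.
Block 6 can only be covered by Tanaka, so that assignment is forced.
Picking the cheapest available pharmacist for each shift independently would cost $300, but that ignores the shift limits.
An optimal schedule: Block 1→Andersen+Rivera, Block 2→Gallo, Block 3→Gallo+Tanaka, Block 4→Andersen, Block 5→Gallo, Block 6→Tanaka, Block 7→Rivera.
Total: 50 + 55 + 30 + 30 + 35 + 50 + 30 + 35 + 55 = $370.

$370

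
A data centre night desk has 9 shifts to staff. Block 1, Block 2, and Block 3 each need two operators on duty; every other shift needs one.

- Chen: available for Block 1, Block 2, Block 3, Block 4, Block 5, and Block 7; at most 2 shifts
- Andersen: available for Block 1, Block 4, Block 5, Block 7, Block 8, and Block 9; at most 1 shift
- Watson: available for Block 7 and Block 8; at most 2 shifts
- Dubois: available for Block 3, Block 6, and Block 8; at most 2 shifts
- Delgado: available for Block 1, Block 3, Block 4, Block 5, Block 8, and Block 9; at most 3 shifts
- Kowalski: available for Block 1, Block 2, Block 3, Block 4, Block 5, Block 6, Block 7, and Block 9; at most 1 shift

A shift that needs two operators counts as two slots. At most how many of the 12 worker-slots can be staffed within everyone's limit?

11

Total capacity across all operators is 2+1+2+2+3+1 = 11, and 12 slots are needed, so at most 11 can be filled.
An assignment achieving 11: Block 1→Chen+Delgado, Block 2→Chen+Kowalski, Block 3→Dubois+Delgado, Block 4→Delgado, Block 6→Dubois, Block 7→Watson, Block 8→Watson, Block 9→Andersen.
Loads: Chen 2/2, Andersen 1/1, Watson 2/2, Dubois 2/2, Delgado 3/3, Kowalski 1/1.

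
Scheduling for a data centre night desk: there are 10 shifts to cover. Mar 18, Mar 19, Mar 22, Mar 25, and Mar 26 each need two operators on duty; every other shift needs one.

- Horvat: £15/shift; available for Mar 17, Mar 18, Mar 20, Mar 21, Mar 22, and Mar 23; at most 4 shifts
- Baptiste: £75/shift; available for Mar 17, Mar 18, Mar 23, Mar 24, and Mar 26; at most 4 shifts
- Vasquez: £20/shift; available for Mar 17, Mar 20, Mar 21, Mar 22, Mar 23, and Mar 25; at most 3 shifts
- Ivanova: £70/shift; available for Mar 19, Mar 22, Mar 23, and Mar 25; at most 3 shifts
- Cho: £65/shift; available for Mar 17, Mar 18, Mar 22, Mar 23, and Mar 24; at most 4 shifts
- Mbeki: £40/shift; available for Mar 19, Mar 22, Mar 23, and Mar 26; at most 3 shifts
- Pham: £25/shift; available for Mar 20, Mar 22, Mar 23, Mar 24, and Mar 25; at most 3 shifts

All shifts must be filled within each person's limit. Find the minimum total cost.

£485

Mar 19 can only be covered by Ivanova and Mbeki, so that assignment is forced.
Mar 26 can only be covered by Baptiste and Mbeki, so that assignment is forced.
Picking the cheapest available operator for each shift independently would cost £470, but that ignores the shift limits.
An optimal schedule: Mar 17→Horvat, Mar 18→Horvat+Cho, Mar 19→Mbeki+Ivanova, Mar 20→Horvat, Mar 21→Horvat, Mar 22→Vasquez+Pham, Mar 23→Vasquez, Mar 24→Pham, Mar 25→Vasquez+Pham, Mar 26→Mbeki+Baptiste.
Total: 15 + 15 + 65 + 40 + 70 + 15 + 15 + 20 + 25 + 20 + 25 + 20 + 25 + 40 + 75 = £485.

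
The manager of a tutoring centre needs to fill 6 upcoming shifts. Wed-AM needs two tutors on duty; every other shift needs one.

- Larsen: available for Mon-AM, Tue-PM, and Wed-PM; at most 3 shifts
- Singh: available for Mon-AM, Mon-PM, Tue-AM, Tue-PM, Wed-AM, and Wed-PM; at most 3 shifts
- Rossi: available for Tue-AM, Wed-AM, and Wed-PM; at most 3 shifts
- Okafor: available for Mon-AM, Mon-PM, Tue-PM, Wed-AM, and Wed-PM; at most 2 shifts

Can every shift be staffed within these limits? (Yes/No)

One valid schedule: Mon-AM→Larsen, Mon-PM→Singh, Tue-AM→Singh, Tue-PM→Larsen, Wed-AM→Singh+Rossi, Wed-PM→Larsen.
Loads: Larsen 3/3, Singh 3/3, Rossi 1/3, Okafor 0/2 — all within limits.

Yes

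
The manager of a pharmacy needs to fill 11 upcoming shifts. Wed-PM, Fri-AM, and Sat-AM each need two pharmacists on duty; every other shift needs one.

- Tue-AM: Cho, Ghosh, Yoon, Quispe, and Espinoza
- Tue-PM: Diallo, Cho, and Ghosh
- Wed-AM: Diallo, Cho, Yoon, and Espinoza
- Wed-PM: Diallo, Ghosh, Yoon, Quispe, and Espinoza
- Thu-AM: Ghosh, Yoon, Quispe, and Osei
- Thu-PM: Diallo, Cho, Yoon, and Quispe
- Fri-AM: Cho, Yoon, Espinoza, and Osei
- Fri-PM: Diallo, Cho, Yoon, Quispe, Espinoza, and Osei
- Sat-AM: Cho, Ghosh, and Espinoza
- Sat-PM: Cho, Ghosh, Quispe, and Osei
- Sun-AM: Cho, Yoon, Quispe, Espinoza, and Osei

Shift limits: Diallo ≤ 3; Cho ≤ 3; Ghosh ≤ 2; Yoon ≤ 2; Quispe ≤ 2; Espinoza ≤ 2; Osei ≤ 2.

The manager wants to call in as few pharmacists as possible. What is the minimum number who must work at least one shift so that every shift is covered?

6

14 slots to fill and no one can take more than 3, so at least ⌈14/3⌉ = 5 pharmacists are needed.
Any 5 pharmacists together have capacity at most 3+3+2+2+2 = 12 < 14 slots, so 5 can never suffice.
Diallo, Cho, Ghosh, Yoon, Quispe, and Espinoza alone can cover everything: Tue-AM→Quispe, Tue-PM→Diallo, Wed-AM→Diallo, Wed-PM→Quispe+Espinoza, Thu-AM→Ghosh, Thu-PM→Diallo, Fri-AM→Cho+Yoon, Fri-PM→Espinoza, Sat-AM→Cho+Ghosh, Sat-PM→Cho, Sun-AM→Yoon.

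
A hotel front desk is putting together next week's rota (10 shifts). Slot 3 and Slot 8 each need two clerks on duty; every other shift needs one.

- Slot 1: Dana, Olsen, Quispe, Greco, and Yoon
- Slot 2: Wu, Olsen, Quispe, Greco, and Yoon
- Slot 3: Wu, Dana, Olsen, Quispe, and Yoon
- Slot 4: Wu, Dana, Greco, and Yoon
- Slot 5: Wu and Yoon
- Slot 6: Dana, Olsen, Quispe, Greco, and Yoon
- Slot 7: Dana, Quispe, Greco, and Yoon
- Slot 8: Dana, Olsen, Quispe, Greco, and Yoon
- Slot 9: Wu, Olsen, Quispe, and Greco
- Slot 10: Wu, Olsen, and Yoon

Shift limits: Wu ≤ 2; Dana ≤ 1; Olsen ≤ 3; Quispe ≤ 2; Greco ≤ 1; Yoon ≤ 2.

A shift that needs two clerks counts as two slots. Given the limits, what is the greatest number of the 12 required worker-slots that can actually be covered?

11

Total capacity across all clerks is 2+1+3+2+1+2 = 11, and 12 slots are needed, so at most 11 can be filled.
An assignment achieving 11: Slot 1→Olsen, Slot 2→Olsen, Slot 3→Quispe+Yoon, Slot 4→Dana, Slot 5→Wu, Slot 6→Greco, Slot 7→Quispe, Slot 8→Yoon, Slot 9→Olsen, Slot 10→Wu.
Loads: Wu 2/2, Dana 1/1, Olsen 3/3, Quispe 2/2, Greco 1/1, Yoon 2/2.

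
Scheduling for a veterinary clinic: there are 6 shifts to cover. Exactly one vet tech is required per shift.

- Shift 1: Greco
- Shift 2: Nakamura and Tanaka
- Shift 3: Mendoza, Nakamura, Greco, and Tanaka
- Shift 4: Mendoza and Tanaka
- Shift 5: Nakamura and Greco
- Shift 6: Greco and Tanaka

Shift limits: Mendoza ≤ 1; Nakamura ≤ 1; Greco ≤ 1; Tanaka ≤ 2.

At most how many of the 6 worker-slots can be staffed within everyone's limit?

Total capacity across all vet techs is 1+1+1+2 = 5, and 6 slots are needed, so at most 5 can be filled.
An assignment achieving 5: Shift 1→Greco, Shift 2→Nakamura, Shift 3→Tanaka, Shift 4→Mendoza, Shift 6→Tanaka.
Loads: Mendoza 1/1, Nakamura 1/1, Greco 1/1, Tanaka 2/2.

5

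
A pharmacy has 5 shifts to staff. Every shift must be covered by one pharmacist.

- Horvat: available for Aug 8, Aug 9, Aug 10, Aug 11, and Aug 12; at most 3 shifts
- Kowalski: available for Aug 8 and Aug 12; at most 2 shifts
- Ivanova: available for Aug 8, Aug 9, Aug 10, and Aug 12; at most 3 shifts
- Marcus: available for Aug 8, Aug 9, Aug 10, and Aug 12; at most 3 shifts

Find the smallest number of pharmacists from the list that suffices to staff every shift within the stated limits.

5 slots to fill and no one can take more than 3, so at least ⌈5/3⌉ = 2 pharmacists are needed.
Horvat and Kowalski alone can cover everything: Aug 8→Kowalski, Aug 9→Horvat, Aug 10→Horvat, Aug 11→Horvat, Aug 12→Kowalski.

2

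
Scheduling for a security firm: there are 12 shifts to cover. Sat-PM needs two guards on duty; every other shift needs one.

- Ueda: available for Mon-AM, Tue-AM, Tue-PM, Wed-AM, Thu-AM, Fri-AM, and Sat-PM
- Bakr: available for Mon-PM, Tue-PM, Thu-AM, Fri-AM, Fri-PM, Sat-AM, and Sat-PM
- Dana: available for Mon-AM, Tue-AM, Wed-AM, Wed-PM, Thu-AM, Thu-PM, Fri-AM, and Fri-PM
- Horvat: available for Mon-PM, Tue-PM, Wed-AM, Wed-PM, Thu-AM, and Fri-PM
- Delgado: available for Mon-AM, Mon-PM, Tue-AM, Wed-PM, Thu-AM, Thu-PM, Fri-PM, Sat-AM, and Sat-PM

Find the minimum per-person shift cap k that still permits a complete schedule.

With 5 guards and 13 worker-slots to fill, someone must work at least ⌈13/5⌉ = 3 shifts, so k ≥ 3.
k = 3 works: Mon-AM→Ueda, Mon-PM→Bakr, Tue-AM→Ueda, Tue-PM→Ueda, Wed-AM→Dana, Wed-PM→Horvat, Thu-AM→Horvat, Thu-PM→Dana, Fri-AM→Dana, Fri-PM→Horvat, Sat-AM→Bakr, Sat-PM→Bakr+Delgado.
Loads: Ueda 3, Bakr 3, Dana 3, Horvat 3, Delgado 1 — all ≤ 3.

3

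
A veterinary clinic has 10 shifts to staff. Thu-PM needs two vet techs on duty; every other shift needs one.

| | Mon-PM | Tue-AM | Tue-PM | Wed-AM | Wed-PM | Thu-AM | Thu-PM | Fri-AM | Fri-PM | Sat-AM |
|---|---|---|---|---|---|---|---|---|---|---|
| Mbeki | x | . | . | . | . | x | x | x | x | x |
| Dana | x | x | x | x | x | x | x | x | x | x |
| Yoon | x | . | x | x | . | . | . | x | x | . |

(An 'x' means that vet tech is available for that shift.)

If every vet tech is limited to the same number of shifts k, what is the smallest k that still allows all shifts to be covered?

4

With 3 vet techs and 11 worker-slots to fill, someone must work at least ⌈11/3⌉ = 4 shifts, so k ≥ 4.
k = 4 works: Mon-PM→Mbeki, Tue-AM→Dana, Tue-PM→Dana, Wed-AM→Yoon, Wed-PM→Dana, Thu-AM→Mbeki, Thu-PM→Mbeki+Dana, Fri-AM→Yoon, Fri-PM→Yoon, Sat-AM→Mbeki.
Loads: Mbeki 4, Dana 4, Yoon 3 — all ≤ 4.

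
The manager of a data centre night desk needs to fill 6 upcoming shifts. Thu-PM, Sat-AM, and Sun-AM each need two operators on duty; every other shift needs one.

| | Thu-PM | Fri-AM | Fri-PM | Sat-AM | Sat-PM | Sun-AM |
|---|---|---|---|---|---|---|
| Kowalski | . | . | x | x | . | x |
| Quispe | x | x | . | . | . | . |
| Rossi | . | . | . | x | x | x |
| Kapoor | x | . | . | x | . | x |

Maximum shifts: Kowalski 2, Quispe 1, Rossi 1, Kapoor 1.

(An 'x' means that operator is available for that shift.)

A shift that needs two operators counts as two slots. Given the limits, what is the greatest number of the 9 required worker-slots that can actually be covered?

5

Total capacity across all operators is 2+1+1+1 = 5, and 9 slots are needed, so at most 5 can be filled.
An assignment achieving 5: Thu-PM→Kapoor, Fri-AM→Quispe, Fri-PM→Kowalski, Sat-AM→Kowalski, Sat-PM→Rossi.
Loads: Kowalski 2/2, Quispe 1/1, Rossi 1/1, Kapoor 1/1.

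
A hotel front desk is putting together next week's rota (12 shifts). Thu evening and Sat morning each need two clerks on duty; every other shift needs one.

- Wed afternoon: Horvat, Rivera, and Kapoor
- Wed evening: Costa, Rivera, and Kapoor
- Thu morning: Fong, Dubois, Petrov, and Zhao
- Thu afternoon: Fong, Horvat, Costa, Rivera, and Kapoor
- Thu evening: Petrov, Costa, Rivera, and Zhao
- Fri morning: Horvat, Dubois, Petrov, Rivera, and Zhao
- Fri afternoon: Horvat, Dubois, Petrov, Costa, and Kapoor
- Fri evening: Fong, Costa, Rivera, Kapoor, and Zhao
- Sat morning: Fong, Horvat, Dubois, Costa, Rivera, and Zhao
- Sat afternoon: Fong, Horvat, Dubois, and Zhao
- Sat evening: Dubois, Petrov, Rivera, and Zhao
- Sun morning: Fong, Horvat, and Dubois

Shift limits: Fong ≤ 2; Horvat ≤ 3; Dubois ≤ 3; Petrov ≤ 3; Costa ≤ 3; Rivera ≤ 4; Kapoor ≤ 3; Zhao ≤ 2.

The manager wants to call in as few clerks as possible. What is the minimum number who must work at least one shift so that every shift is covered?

5

14 slots to fill and no one can take more than 4, so at least ⌈14/4⌉ = 4 clerks are needed.
Any 4 clerks together have capacity at most 4+3+3+3 = 13 < 14 slots, so 4 can never suffice.
Fong, Horvat, Dubois, Petrov, and Costa alone can cover everything: Wed afternoon→Horvat, Wed evening→Costa, Thu morning→Fong, Thu afternoon→Horvat, Thu evening→Petrov+Costa, Fri morning→Petrov, Fri afternoon→Petrov, Fri evening→Fong, Sat morning→Dubois+Costa, Sat afternoon→Horvat, Sat evening→Dubois, Sun morning→Dubois.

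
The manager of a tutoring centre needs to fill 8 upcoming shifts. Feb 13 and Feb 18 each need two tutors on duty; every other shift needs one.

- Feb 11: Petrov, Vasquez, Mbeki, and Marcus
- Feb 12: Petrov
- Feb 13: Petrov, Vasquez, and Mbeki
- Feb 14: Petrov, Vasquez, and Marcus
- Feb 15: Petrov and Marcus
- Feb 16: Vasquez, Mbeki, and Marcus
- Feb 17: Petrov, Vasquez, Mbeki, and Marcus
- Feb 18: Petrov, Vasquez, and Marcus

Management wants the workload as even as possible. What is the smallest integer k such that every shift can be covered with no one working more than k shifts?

With 4 tutors and 10 worker-slots to fill, someone must work at least ⌈10/4⌉ = 3 shifts, so k ≥ 3.
k = 3 works: Feb 11→Mbeki, Feb 12→Petrov, Feb 13→Petrov+Vasquez, Feb 14→Vasquez, Feb 15→Petrov, Feb 16→Mbeki, Feb 17→Mbeki, Feb 18→Vasquez+Marcus.
Loads: Petrov 3, Vasquez 3, Mbeki 3, Marcus 1 — all ≤ 3.

3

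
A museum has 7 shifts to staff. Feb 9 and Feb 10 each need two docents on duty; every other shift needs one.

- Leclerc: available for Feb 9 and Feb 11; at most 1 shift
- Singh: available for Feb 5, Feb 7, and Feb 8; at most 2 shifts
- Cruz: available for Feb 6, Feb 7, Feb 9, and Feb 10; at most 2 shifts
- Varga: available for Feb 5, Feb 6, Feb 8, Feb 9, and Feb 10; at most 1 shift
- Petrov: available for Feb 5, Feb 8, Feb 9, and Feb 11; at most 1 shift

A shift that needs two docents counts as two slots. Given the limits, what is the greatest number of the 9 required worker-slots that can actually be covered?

7

Total capacity across all docents is 1+2+2+1+1 = 7, and 9 slots are needed, so at most 7 can be filled.
An assignment achieving 7: Feb 5→Singh, Feb 6→Cruz, Feb 7→Singh, Feb 8→Petrov, Feb 10→Cruz+Varga, Feb 11→Leclerc.
Loads: Leclerc 1/1, Singh 2/2, Cruz 2/2, Varga 1/1, Petrov 1/1.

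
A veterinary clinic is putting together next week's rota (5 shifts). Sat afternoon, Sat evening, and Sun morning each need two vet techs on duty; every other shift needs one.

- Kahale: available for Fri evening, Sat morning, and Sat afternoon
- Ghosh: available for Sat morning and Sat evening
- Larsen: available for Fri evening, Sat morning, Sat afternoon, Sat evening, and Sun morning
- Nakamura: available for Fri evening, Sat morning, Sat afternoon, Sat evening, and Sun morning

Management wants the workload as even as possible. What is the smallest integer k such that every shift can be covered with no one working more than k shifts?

With 4 vet techs and 8 worker-slots to fill, someone must work at least ⌈8/4⌉ = 2 shifts, so k ≥ 2.
k = 2 works: Fri evening→Kahale, Sat morning→Ghosh, Sat afternoon→Kahale+Larsen, Sat evening→Ghosh+Nakamura, Sun morning→Larsen+Nakamura.
Loads: Kahale 2, Ghosh 2, Larsen 2, Nakamura 2 — all ≤ 2.

2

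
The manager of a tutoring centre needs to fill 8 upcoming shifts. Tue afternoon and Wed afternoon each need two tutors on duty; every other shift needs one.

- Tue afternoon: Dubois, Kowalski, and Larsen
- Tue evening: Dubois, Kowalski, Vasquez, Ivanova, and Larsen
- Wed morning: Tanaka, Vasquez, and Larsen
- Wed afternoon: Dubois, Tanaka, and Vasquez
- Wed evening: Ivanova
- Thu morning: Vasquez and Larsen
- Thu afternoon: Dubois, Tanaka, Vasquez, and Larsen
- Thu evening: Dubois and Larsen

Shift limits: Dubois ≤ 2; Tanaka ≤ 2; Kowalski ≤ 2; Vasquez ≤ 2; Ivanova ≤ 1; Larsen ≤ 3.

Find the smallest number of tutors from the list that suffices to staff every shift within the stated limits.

10 slots to fill and no one can take more than 3, so at least ⌈10/3⌉ = 4 tutors are needed.
Any 4 tutors together have capacity at most 3+2+2+2 = 9 < 10 slots, so 4 can never suffice.
Dubois, Tanaka, Kowalski, Ivanova, and Larsen alone can cover everything: Tue afternoon→Kowalski+Larsen, Tue evening→Kowalski, Wed morning→Tanaka, Wed afternoon→Dubois+Tanaka, Wed evening→Ivanova, Thu morning→Larsen, Thu afternoon→Larsen, Thu evening→Dubois.

5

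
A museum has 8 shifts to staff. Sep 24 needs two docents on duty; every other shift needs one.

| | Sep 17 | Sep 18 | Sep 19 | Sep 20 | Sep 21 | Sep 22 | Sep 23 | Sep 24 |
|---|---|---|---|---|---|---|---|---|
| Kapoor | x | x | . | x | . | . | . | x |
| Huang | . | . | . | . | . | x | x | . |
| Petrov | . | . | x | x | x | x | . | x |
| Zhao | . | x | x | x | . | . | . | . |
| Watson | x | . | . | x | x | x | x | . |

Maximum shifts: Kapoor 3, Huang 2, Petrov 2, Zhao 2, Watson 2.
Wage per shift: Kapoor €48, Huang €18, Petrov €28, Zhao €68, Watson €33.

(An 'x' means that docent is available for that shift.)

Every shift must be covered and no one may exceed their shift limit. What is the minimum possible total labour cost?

€302

Sep 24 can only be covered by Kapoor and Petrov, so that assignment is forced.
Picking the cheapest available docent for each shift independently would cost €277, but that ignores the shift limits.
An optimal schedule: Sep 17→Watson, Sep 18→Kapoor, Sep 19→Petrov, Sep 20→Kapoor, Sep 21→Watson, Sep 22→Huang, Sep 23→Huang, Sep 24→Petrov+Kapoor.
Total: 33 + 48 + 28 + 48 + 33 + 18 + 18 + 28 + 48 = €302.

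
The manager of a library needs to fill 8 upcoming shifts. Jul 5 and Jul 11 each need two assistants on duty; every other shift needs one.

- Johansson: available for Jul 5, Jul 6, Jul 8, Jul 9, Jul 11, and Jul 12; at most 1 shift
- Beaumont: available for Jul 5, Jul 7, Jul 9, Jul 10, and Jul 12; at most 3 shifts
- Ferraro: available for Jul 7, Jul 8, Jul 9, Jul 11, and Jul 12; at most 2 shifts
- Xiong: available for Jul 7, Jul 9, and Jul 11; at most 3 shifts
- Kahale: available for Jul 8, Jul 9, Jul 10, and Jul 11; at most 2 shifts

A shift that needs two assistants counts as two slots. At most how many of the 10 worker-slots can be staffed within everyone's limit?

Total capacity across all assistants is 1+3+2+3+2 = 11, and 10 slots are needed, so at most 10 can be filled.
Shifts {Jul 5, Jul 6} need 3 slots but only Johansson and Beaumont are available for them, supplying at most 2 — so at least 1 slot must go unfilled.
An assignment achieving 9: Jul 5→Beaumont, Jul 6→Johansson, Jul 7→Beaumont, Jul 8→Ferraro, Jul 9→Xiong, Jul 10→Beaumont, Jul 11→Xiong+Kahale, Jul 12→Ferraro.
Loads: Johansson 1/1, Beaumont 3/3, Ferraro 2/2, Xiong 2/3, Kahale 1/2.

9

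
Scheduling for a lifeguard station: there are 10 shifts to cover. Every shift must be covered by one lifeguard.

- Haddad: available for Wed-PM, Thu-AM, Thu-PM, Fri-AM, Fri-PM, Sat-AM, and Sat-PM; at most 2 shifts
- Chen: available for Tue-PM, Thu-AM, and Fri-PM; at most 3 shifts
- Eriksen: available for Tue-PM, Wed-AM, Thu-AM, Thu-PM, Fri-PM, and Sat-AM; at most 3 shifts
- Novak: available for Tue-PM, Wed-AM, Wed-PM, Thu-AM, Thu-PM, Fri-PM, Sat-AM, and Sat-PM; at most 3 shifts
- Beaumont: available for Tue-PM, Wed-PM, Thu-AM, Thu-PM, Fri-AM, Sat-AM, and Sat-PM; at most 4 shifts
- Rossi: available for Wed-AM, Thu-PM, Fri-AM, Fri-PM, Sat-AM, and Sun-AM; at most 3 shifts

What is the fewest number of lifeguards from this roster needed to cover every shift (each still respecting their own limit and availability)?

10 slots to fill and no one can take more than 4, so at least ⌈10/4⌉ = 3 lifeguards are needed.
Chen, Beaumont, and Rossi alone can cover everything: Tue-PM→Chen, Wed-AM→Rossi, Wed-PM→Beaumont, Thu-AM→Chen, Thu-PM→Beaumont, Fri-AM→Beaumont, Fri-PM→Chen, Sat-AM→Rossi, Sat-PM→Beaumont, Sun-AM→Rossi.

3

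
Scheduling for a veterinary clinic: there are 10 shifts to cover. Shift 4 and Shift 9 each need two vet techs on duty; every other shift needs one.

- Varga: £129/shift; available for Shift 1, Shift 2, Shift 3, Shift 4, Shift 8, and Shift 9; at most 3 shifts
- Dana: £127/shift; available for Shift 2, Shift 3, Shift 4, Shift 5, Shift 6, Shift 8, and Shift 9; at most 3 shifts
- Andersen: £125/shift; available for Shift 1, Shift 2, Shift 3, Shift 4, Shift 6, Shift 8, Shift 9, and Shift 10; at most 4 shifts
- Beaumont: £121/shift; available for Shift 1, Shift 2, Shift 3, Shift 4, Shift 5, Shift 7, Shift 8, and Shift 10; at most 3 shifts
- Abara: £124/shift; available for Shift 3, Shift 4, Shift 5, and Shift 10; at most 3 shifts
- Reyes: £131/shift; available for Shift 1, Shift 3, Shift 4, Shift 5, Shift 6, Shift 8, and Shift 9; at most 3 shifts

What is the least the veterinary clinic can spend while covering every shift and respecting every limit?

Shift 7 can only be covered by Beaumont, so that assignment is forced.
Picking the cheapest available vet tech for each shift independently would cost £1469, but that ignores the shift limits.
An optimal schedule: Shift 1→Beaumont, Shift 2→Andersen, Shift 3→Abara, Shift 4→Abara+Dana, Shift 5→Abara, Shift 6→Andersen, Shift 7→Beaumont, Shift 8→Andersen, Shift 9→Andersen+Dana, Shift 10→Beaumont.
Total: 121 + 125 + 124 + 124 + 127 + 124 + 125 + 121 + 125 + 125 + 127 + 121 = £1489.

£1489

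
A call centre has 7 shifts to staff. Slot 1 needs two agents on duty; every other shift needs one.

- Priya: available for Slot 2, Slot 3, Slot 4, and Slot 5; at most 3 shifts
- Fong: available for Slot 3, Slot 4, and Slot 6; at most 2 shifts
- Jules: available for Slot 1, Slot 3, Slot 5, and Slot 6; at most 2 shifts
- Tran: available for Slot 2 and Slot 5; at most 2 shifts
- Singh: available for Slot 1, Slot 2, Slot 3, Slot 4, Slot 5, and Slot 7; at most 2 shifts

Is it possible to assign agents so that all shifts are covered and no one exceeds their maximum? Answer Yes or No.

Yes

Slot 1 can only be covered by Jules and Singh, so that assignment is forced.
Slot 7 can only be covered by Singh, so that assignment is forced.
One valid schedule: Slot 1→Jules+Singh, Slot 2→Priya, Slot 3→Priya, Slot 4→Priya, Slot 5→Jules, Slot 6→Fong, Slot 7→Singh.
Loads: Priya 3/3, Fong 1/2, Jules 2/2, Tran 0/2, Singh 2/2 — all within limits.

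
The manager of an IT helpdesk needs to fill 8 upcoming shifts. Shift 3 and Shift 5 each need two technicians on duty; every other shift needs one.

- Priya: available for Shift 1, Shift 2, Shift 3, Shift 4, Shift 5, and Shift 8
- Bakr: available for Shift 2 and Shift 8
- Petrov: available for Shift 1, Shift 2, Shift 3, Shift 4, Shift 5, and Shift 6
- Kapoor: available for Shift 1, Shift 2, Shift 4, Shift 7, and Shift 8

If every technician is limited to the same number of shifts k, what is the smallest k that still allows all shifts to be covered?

3

With 4 technicians and 10 worker-slots to fill, someone must work at least ⌈10/4⌉ = 3 shifts, so k ≥ 3.
k = 3 works: Shift 1→Priya, Shift 2→Bakr, Shift 3→Priya+Petrov, Shift 4→Kapoor, Shift 5→Priya+Petrov, Shift 6→Petrov, Shift 7→Kapoor, Shift 8→Bakr.
Loads: Priya 3, Bakr 2, Petrov 3, Kapoor 2 — all ≤ 3.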